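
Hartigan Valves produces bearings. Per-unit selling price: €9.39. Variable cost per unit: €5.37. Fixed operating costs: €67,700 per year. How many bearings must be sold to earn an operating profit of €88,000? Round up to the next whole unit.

Each unit contributes €9.39 − €5.37 = €4.02.
Need Q such that Q × €4.02 − €67,700 = €88,000, i.e. Q = €155,700 / €4.02 = 38,731.34 → 38,732.

38,732 bearings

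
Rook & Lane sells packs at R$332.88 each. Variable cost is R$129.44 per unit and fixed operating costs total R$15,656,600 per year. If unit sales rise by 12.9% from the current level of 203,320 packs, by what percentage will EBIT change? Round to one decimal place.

Contribution at this volume is 203,320 × R$203.44 = R$41,363,420.80.
EBIT = R$41,363,420.80 − R$15,656,600 = R$25,706,820.80.
DOL = contribution ÷ EBIT = R$41,363,420.80 ÷ R$25,706,820.80 = 1.6090.
So EBIT moves 1.6090 × (+12.9%) = +20.8%.

+20.8%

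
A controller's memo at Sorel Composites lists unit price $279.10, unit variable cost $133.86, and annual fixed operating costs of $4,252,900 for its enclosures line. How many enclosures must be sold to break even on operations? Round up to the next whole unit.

29,282 enclosures

Each unit contributes $279.10 − $133.86 = $145.24.
Break-even volume = fixed costs ÷ CM per unit = $4,252,900 ÷ $145.24 = 29,281.88, so 29,282 enclosures.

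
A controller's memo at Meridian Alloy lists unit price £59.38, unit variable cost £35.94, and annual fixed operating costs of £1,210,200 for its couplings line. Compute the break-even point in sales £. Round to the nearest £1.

£3,065,771

Contribution margin per unit = £59.38 − £35.94 = £23.44, a CM ratio of £23.44 ÷ £59.38 = 0.3947.
Break-even revenue = fixed costs × price ÷ CM = £1,210,200 × £59.38 ÷ £23.44 = £3,065,771.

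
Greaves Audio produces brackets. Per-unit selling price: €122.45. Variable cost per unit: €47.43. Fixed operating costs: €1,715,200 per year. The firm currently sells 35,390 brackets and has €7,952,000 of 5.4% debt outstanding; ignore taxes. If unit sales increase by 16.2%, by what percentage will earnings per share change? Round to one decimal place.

+84.3%

Contribution at this volume is 35,390 × €75.02 = €2,654,957.80.
Subtracting fixed costs: EBIT = €2,654,957.80 − €1,715,200 = €939,757.80.
After interest of €429,408.00, pre-tax earnings = €510,349.80.
DCL = total CM / (EBIT − I) = €2,654,957.80 / €510,349.80 = 5.2022.
%ΔEPS = DCL × %ΔSales = 5.2022 × +16.2% = +84.3%.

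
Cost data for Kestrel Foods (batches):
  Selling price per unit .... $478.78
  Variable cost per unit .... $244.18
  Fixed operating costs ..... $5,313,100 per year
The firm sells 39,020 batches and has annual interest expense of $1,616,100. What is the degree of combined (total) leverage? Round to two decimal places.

4.11

Total contribution margin = 39,020 × $234.60 = $9,154,092.00.
Operating income = contribution − fixed costs = $9,154,092.00 − $5,313,100 = $3,840,992.00. Interest = $1,616,100.00.
DOL = $9,154,092.00 ÷ $3,840,992.00 = 2.3833; DFL = $3,840,992.00 ÷ $2,224,892.00 = 1.7264.
Combined leverage = 2.3833 × 1.7264 = 4.1145.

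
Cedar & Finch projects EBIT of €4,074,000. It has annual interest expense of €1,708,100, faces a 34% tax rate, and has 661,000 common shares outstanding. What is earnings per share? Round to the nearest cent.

€2.36

Interest = €1,708,100.00, so EBT = €4,074,000 − €1,708,100.00 = €2,365,900.00.
Net income = €2,365,900.00 × (1 − 0.34) = €1,561,494.00.
EPS = €1,561,494.00 ÷ 661,000 = €2.36.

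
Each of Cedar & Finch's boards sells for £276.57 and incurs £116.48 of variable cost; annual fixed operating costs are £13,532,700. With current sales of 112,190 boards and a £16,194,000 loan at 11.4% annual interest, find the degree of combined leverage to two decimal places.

6.96

Contribution at this volume is 112,190 × £160.09 = £17,960,497.10.
Operating income = contribution − fixed costs = £17,960,497.10 − £13,532,700 = £4,427,797.10. Interest = £1,846,116.00.
DOL = £17,960,497.10 ÷ £4,427,797.10 = 4.0563; DFL = £4,427,797.10 ÷ £2,581,681.10 = 1.7151.
Combined leverage = 4.0563 × 1.7151 = 6.9570.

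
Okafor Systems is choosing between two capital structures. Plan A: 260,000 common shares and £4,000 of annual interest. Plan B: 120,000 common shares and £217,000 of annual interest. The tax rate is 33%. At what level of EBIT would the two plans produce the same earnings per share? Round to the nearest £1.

Set EPS_A = EPS_B: (EBIT − £4,000)(1 − 0.33) ÷ 260,000 = (EBIT − £217,000)(1 − 0.33) ÷ 120,000.
The (1 − t) factor cancels: (EBIT − 4,000) × 120,000 = (EBIT − 217,000) × 260,000.
EBIT × (260,000 − 120,000) = 217,000 × 260,000 − 4,000 × 120,000 = 55,940,000,000, so EBIT = 55,940,000,000 ÷ 140,000 = 399,571.43.

£399,571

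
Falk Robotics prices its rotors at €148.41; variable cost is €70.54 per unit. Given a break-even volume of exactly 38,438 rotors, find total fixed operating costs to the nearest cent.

€2,993,167.06

Each unit contributes €148.41 − €70.54 = €77.87.
Since BE = FC / CM, FC = 38,438 × €77.87 = €2,993,167.06.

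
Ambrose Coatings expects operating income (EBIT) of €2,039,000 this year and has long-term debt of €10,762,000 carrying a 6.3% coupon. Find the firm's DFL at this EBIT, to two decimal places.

Annual interest charges come to €678,006.00.
Degree of financial leverage = EBIT / (EBIT − interest) = €2,039,000 / €1,360,994.00 = 1.4982.

1.50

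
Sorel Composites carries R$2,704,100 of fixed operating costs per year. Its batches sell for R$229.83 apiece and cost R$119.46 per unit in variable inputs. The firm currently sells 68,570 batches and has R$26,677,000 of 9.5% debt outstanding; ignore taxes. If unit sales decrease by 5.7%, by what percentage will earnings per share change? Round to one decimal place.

-18.5%

Total contribution margin = 68,570 × R$110.37 = R$7,568,070.90.
EBIT = R$7,568,070.90 − R$2,704,100 = R$4,863,970.90.
After interest of R$2,534,315.00, pre-tax earnings = R$2,329,655.90.
DCL = total CM / (EBIT − I) = R$7,568,070.90 / R$2,329,655.90 = 3.2486.
%ΔEPS = DCL × %ΔSales = 3.2486 × -5.7% = -18.5%.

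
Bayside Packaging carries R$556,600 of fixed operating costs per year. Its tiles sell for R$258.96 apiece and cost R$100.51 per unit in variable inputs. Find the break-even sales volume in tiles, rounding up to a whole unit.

3,513 tiles

Each unit contributes R$258.96 − R$100.51 = R$158.45.
Units to break even: R$556,600 ÷ R$158.45 = 3,512.78, rounded up to 3,513.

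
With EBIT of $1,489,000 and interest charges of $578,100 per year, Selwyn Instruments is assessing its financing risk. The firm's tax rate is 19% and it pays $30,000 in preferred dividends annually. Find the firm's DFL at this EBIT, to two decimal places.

Interest = $578,100.00.
Preferred dividends grossed up pre-tax: $30,000 / (1 − 0.19) = $37,037.04.
DFL = EBIT ÷ [EBIT − I − D_p/(1−t)] = $1,489,000 ÷ [$1,489,000 − $578,100.00 − $37,037.04] = $1,489,000 ÷ $873,862.96 = 1.7039.

1.70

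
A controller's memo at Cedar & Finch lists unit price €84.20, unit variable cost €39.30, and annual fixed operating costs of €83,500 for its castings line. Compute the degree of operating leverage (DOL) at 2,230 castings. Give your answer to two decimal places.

6.02

Total contribution margin = 2,230 × €44.90 = €100,127.00.
EBIT = €100,127.00 − €83,500 = €16,627.00.
DOL = contribution ÷ EBIT = €100,127.00 ÷ €16,627.00 = 6.0220.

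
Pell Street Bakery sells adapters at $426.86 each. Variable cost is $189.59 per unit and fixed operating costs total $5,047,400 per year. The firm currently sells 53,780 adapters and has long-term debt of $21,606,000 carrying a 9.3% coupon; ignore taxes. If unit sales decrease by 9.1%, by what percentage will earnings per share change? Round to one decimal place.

At 53,780 units, contribution = 53,780 × $237.27 = $12,760,380.60.
EBIT = $12,760,380.60 − $5,047,400 = $7,712,980.60.
Interest = $2,009,358.00, so EBIT − I = $5,703,622.60.
DCL = total CM / (EBIT − I) = $12,760,380.60 / $5,703,622.60 = 2.2372.
EPS therefore changes by 2.2372 × (-9.1%) = -20.4%.

-20.4%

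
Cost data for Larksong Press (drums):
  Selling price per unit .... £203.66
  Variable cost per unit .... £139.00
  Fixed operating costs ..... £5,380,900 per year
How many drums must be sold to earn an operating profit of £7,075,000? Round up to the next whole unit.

Contribution margin per unit = £203.66 − £139.00 = £64.66.
Units = (FC + target) / CM = (£5,380,900 + £7,075,000) / £64.66 = 192,636.87, so 192,637 drums.

192,637 drums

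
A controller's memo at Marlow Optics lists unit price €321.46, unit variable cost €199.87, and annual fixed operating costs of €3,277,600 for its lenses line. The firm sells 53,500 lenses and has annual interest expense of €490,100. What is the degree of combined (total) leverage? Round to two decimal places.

2.38

At 53,500 units, contribution = 53,500 × €121.59 = €6,505,065.00.
Operating income = contribution − fixed costs = €6,505,065.00 − €3,277,600 = €3,227,465.00. Interest = €490,100.00.
DOL = €6,505,065.00 ÷ €3,227,465.00 = 2.0155; DFL = €3,227,465.00 ÷ €2,737,365.00 = 1.1790.
DCL = DOL × DFL = 2.0155 × 1.1790 = 2.3763.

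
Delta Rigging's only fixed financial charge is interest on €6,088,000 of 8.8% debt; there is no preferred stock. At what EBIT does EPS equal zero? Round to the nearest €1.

Annual interest = 8.8% × €6,088,000 = €535,744.00.
Without preferred stock the financial break-even is simply EBIT = interest = €535,744.00.

€535,744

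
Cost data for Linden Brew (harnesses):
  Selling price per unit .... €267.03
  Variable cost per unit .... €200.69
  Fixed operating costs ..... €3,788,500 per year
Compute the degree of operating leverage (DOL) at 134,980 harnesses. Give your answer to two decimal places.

Contribution at this volume is 134,980 × €66.34 = €8,954,573.20.
Operating income = contribution − fixed costs = €8,954,573.20 − €3,788,500 = €5,166,073.20.
So DOL = total CM / EBIT = €8,954,573.20 / €5,166,073.20 = 1.7333.

1.73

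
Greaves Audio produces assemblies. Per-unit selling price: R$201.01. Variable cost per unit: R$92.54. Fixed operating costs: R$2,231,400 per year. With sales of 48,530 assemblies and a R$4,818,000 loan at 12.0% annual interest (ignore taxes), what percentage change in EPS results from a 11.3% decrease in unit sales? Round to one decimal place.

-24.2%

Total contribution margin = 48,530 × R$108.47 = R$5,264,049.10.
EBIT = R$5,264,049.10 − R$2,231,400 = R$3,032,649.10.
After interest of R$578,160.00, pre-tax earnings = R$2,454,489.10.
DCL = total CM / (EBIT − I) = R$5,264,049.10 / R$2,454,489.10 = 2.1447.
EPS therefore changes by 2.1447 × (-11.3%) = -24.2%.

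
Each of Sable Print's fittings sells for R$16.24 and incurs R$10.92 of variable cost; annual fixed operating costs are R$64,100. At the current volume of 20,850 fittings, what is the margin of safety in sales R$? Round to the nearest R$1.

Contribution margin per unit = R$16.24 − R$10.92 = R$5.32. Break-even units = R$64,100 ÷ R$5.32 = 12,048.87; break-even revenue = 12,048.87 × R$16.24 = R$195,673.68.
Actual sales revenue = 20,850 × R$16.24 = R$338,604.00.
Margin of safety = R$338,604.00 − R$195,673.68 = R$142,930.

R$142,930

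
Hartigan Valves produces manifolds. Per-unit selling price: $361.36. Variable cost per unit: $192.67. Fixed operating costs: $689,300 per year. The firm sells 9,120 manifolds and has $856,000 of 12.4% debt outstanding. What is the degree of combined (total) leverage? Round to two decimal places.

At 9,120 units, contribution = 9,120 × $168.69 = $1,538,452.80.
EBIT = $1,538,452.80 − $689,300 = $849,152.80. Interest = $106,144.00, so EBIT − I = $743,008.80.
Degree of total leverage = total CM / (EBIT − interest) = $1,538,452.80 / $743,008.80 = 2.0706.

2.07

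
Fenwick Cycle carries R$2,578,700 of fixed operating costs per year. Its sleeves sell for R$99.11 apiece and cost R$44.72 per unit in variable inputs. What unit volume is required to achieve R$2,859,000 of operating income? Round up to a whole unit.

99,977 sleeves

Each unit contributes R$99.11 − R$44.72 = R$54.39.
Required volume = (fixed costs + target profit) ÷ CM = (R$2,578,700 + R$2,859,000) ÷ R$54.39 = 99,976.10, so 99,977 sleeves.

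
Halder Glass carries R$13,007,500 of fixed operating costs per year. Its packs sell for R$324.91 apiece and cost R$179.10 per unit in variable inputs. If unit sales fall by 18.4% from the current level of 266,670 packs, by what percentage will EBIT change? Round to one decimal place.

-27.6%

Contribution at this volume is 266,670 × R$145.81 = R$38,883,152.70.
Operating income = contribution − fixed costs = R$38,883,152.70 − R$13,007,500 = R$25,875,652.70.
Degree of operating leverage = R$38,883,152.70 / R$25,875,652.70 = 1.5027.
Operating income changes by 1.5027 × -18.4% = -27.6%.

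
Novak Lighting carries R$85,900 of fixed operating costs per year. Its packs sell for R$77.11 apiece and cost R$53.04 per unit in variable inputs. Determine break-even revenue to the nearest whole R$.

CM per unit = R$77.11 − R$53.04 = R$24.07; CM ratio = R$24.07 / R$77.11 = 0.3122.
Break-even revenue = fixed costs × price ÷ CM = R$85,900 × R$77.11 ÷ R$24.07 = R$275,187.

R$275,187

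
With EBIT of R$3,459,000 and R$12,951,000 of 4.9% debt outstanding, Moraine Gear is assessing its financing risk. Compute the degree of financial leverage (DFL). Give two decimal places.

Annual interest charges come to R$634,599.00.
Degree of financial leverage = EBIT / (EBIT − interest) = R$3,459,000 / R$2,824,401.00 = 1.2247.

1.22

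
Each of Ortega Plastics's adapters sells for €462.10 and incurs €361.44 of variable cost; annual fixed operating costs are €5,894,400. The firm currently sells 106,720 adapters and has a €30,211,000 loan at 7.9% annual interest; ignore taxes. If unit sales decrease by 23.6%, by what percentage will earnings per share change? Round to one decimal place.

At 106,720 units, contribution = 106,720 × €100.66 = €10,742,435.20.
Operating income = contribution − fixed costs = €10,742,435.20 − €5,894,400 = €4,848,035.20.
Interest = €2,386,669.00, so EBIT − I = €2,461,366.20.
DCL = total CM / (EBIT − I) = €10,742,435.20 / €2,461,366.20 = 4.3644.
EPS therefore changes by 4.3644 × (-23.6%) = -103.0%.

-103.0%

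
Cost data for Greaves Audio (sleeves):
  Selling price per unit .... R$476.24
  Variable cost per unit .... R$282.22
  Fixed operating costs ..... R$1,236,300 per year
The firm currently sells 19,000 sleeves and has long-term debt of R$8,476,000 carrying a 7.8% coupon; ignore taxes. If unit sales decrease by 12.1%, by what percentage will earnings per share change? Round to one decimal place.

At 19,000 units, contribution = 19,000 × R$194.02 = R$3,686,380.00.
EBIT = R$3,686,380.00 − R$1,236,300 = R$2,450,080.00.
Interest = R$661,128.00, so EBIT − I = R$1,788,952.00.
DCL = total CM / (EBIT − I) = R$3,686,380.00 / R$1,788,952.00 = 2.0606.
%ΔEPS = DCL × %ΔSales = 2.0606 × -12.1% = -24.9%.

-24.9%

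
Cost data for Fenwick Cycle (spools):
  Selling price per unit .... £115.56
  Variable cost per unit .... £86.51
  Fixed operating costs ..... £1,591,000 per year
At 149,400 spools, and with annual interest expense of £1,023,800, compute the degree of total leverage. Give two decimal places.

2.52

At 149,400 units, contribution = 149,400 × £29.05 = £4,340,070.00.
Subtracting fixed costs: EBIT = £4,340,070.00 − £1,591,000 = £2,749,070.00. Interest = £1,023,800.00, so EBIT − I = £1,725,270.00.
Degree of total leverage = total CM / (EBIT − interest) = £4,340,070.00 / £1,725,270.00 = 2.5156.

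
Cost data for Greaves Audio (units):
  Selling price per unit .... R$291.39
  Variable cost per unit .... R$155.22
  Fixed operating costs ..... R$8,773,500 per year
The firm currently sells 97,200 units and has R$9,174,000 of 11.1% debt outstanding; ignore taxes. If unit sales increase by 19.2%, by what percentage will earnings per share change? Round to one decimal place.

At 97,200 units, contribution = 97,200 × R$136.17 = R$13,235,724.00.
EBIT = R$13,235,724.00 − R$8,773,500 = R$4,462,224.00.
Interest = R$1,018,314.00, so EBIT − I = R$3,443,910.00.
Degree of combined leverage = contribution ÷ (EBIT − I) = R$13,235,724.00 ÷ R$3,443,910.00 = 3.8432.
%ΔEPS = DCL × %ΔSales = 3.8432 × +19.2% = +73.8%.

+73.8%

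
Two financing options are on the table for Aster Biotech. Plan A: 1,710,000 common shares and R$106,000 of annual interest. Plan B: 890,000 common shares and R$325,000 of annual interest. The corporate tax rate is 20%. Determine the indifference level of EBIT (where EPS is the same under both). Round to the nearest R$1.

R$562,695

Set EPS_A = EPS_B: (EBIT − R$106,000)(1 − 0.20) ÷ 1,710,000 = (EBIT − R$325,000)(1 − 0.20) ÷ 890,000.
Cancelling (1 − t) and cross-multiplying: 890,000·(EBIT − 106,000) = 1,710,000·(EBIT − 325,000).
EBIT × (1,710,000 − 890,000) = 325,000 × 1,710,000 − 106,000 × 890,000 = 461,410,000,000, so EBIT = 461,410,000,000 ÷ 820,000 = 562,695.12.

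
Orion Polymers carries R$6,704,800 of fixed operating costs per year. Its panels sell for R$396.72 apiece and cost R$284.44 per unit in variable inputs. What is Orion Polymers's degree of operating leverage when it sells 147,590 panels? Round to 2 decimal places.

Total contribution margin = 147,590 × R$112.28 = R$16,571,405.20.
Subtracting fixed costs: EBIT = R$16,571,405.20 − R$6,704,800 = R$9,866,605.20.
DOL = contribution ÷ EBIT = R$16,571,405.20 ÷ R$9,866,605.20 = 1.6795.

1.68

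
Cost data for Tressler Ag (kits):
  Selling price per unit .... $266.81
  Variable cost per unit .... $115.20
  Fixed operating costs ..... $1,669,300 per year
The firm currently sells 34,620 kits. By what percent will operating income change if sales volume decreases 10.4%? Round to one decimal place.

At 34,620 units, contribution = 34,620 × $151.61 = $5,248,738.20.
EBIT = $5,248,738.20 − $1,669,300 = $3,579,438.20.
So DOL = total CM / EBIT = $5,248,738.20 / $3,579,438.20 = 1.4664.
%ΔEBIT = DOL × %ΔSales = 1.4664 × -10.4% = -15.3%.

-15.3%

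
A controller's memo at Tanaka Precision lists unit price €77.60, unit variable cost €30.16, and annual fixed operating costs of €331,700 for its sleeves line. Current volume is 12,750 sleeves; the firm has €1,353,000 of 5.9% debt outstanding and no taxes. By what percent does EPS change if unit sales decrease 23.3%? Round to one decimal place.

Contribution at this volume is 12,750 × €47.44 = €604,860.00.
Operating income = contribution − fixed costs = €604,860.00 − €331,700 = €273,160.00.
Interest = €79,827.00, so EBIT − I = €193,333.00.
Degree of combined leverage = contribution ÷ (EBIT − I) = €604,860.00 ÷ €193,333.00 = 3.1286.
EPS therefore changes by 3.1286 × (-23.3%) = -72.9%.

-72.9%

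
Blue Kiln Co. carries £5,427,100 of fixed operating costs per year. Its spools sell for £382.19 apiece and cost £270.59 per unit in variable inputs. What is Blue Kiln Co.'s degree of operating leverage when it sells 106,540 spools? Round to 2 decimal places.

At 106,540 units, contribution = 106,540 × £111.60 = £11,889,864.00.
Subtracting fixed costs: EBIT = £11,889,864.00 − £5,427,100 = £6,462,764.00.
Degree of operating leverage = £11,889,864.00 / £6,462,764.00 = 1.8397.

1.84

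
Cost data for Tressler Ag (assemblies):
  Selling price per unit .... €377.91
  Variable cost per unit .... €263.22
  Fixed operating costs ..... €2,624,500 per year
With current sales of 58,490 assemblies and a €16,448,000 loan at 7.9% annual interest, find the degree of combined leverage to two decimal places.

Total contribution margin = 58,490 × €114.69 = €6,708,218.10.
Subtracting fixed costs: EBIT = €6,708,218.10 − €2,624,500 = €4,083,718.10. Interest = €1,299,392.00.
DOL = €6,708,218.10 ÷ €4,083,718.10 = 1.6427; DFL = €4,083,718.10 ÷ €2,784,326.10 = 1.4667.
DCL = DOL × DFL = 1.6427 × 1.4667 = 2.4093.

2.41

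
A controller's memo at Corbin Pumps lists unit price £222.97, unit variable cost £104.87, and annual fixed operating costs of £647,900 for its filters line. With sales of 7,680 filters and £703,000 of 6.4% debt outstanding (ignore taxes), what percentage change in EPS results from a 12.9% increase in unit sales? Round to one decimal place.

+54.6%

Contribution at this volume is 7,680 × £118.10 = £907,008.00.
Operating income = contribution − fixed costs = £907,008.00 − £647,900 = £259,108.00.
Interest = £44,992.00, so EBIT − I = £214,116.00.
DCL = total CM / (EBIT − I) = £907,008.00 / £214,116.00 = 4.2361.
EPS therefore changes by 4.2361 × (+12.9%) = +54.6%.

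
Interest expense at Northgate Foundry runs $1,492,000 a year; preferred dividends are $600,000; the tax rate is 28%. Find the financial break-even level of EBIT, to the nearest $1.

$2,325,333

Grossing the preferred dividend up to pre-tax terms: $600,000 / (1 − 0.28) = $833,333.33.
Financial break-even EBIT = interest + D_p ÷ (1 − t) = $1,492,000 + $833,333.33 = $2,325,333.33.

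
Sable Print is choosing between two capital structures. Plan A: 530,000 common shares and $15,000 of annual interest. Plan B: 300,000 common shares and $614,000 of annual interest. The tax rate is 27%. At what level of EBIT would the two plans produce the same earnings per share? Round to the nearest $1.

At indifference, (EBIT − 15,000)(1 − t)/530,000 = (EBIT − 614,000)(1 − t)/300,000.
Cancelling (1 − t) and cross-multiplying: 300,000·(EBIT − 15,000) = 530,000·(EBIT − 614,000).
Solving, EBIT = (614,000·530,000 − 15,000·300,000) / (530,000 − 300,000) = 320,920,000,000 / 230,000 = 1,395,304.35.

$1,395,304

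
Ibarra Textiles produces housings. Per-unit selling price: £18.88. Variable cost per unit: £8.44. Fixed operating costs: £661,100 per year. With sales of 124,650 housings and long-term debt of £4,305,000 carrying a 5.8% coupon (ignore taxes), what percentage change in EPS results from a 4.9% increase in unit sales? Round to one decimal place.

At 124,650 units, contribution = 124,650 × £10.44 = £1,301,346.00.
Operating income = contribution − fixed costs = £1,301,346.00 − £661,100 = £640,246.00.
After interest of £249,690.00, pre-tax earnings = £390,556.00.
Degree of combined leverage = contribution ÷ (EBIT − I) = £1,301,346.00 ÷ £390,556.00 = 3.3320.
%ΔEPS = DCL × %ΔSales = 3.3320 × +4.9% = +16.3%.

+16.3%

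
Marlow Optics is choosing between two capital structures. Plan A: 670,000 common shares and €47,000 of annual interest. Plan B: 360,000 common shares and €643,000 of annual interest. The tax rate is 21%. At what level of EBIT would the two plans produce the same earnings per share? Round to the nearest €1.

€1,335,129

At indifference, (EBIT − 47,000)(1 − t)/670,000 = (EBIT − 643,000)(1 − t)/360,000.
The (1 − t) factor cancels: (EBIT − 47,000) × 360,000 = (EBIT − 643,000) × 670,000.
EBIT × (670,000 − 360,000) = 643,000 × 670,000 − 47,000 × 360,000 = 413,890,000,000, so EBIT = 413,890,000,000 ÷ 310,000 = 1,335,129.03.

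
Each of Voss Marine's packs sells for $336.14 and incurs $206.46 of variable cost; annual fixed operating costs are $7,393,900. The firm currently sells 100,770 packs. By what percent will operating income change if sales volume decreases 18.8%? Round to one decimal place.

Total contribution margin = 100,770 × $129.68 = $13,067,853.60.
Operating income = contribution − fixed costs = $13,067,853.60 − $7,393,900 = $5,673,953.60.
DOL = contribution ÷ EBIT = $13,067,853.60 ÷ $5,673,953.60 = 2.3031.
Operating income changes by 2.3031 × -18.8% = -43.3%.

-43.3%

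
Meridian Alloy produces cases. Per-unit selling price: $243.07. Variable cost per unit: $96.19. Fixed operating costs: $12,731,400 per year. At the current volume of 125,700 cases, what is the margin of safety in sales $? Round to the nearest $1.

Contribution margin per unit = $243.07 − $96.19 = $146.88. Break-even units = $12,731,400 ÷ $146.88 = 86,678.92; break-even revenue = 86,678.92 × $243.07 = $21,069,045.47.
Actual sales revenue = 125,700 × $243.07 = $30,553,899.00.
Margin of safety = $30,553,899.00 − $21,069,045.47 = $9,484,854.

$9,484,854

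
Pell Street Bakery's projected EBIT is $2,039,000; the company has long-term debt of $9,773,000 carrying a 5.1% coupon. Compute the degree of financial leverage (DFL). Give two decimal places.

1.32

Interest = $498,423.00.
Degree of financial leverage = EBIT / (EBIT − interest) = $2,039,000 / $1,540,577.00 = 1.3235.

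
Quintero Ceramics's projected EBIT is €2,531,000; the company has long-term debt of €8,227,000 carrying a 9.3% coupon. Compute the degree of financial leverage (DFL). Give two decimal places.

Interest = €765,111.00.
Degree of financial leverage = EBIT / (EBIT − interest) = €2,531,000 / €1,765,889.00 = 1.4333.

1.43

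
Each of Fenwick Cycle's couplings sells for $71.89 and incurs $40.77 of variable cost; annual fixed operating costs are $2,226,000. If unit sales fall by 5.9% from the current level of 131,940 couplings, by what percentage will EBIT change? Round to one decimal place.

At 131,940 units, contribution = 131,940 × $31.12 = $4,105,972.80.
Operating income = contribution − fixed costs = $4,105,972.80 − $2,226,000 = $1,879,972.80.
So DOL = total CM / EBIT = $4,105,972.80 / $1,879,972.80 = 2.1841.
Operating income changes by 2.1841 × -5.9% = -12.9%.

-12.9%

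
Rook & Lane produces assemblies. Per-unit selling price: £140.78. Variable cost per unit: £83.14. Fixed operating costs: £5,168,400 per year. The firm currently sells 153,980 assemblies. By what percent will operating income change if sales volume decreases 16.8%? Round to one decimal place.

-40.2%

Contribution at this volume is 153,980 × £57.64 = £8,875,407.20.
Subtracting fixed costs: EBIT = £8,875,407.20 − £5,168,400 = £3,707,007.20.
Degree of operating leverage = £8,875,407.20 / £3,707,007.20 = 2.3942.
So EBIT moves 2.3942 × (-16.8%) = -40.2%.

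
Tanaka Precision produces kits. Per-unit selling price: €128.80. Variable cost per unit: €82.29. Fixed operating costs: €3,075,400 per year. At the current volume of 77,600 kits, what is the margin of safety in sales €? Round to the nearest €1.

€1,478,184

Contribution margin per unit = €128.80 − €82.29 = €46.51. Break-even units = €3,075,400 ÷ €46.51 = 66,123.41; break-even revenue = 66,123.41 × €128.80 = €8,516,695.76.
Actual sales revenue = 77,600 × €128.80 = €9,994,880.00.
Margin of safety = €9,994,880.00 − €8,516,695.76 = €1,478,184.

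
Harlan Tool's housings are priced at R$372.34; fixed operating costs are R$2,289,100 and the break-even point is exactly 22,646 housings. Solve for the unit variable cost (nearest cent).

Contribution per unit must be FC / Q = R$2,289,100 / 22,646 = R$101.0819.
Hence VC = price − CM = R$372.34 − R$101.0819 = R$271.26.

R$271.26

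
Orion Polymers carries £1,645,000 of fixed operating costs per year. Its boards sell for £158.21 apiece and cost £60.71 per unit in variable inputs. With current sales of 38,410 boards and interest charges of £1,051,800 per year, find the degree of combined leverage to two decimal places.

3.57

Total contribution margin = 38,410 × £97.50 = £3,744,975.00.
EBIT = £3,744,975.00 − £1,645,000 = £2,099,975.00. Interest = £1,051,800.00.
DOL = £3,744,975.00 ÷ £2,099,975.00 = 1.7833; DFL = £2,099,975.00 ÷ £1,048,175.00 = 2.0035.
Combined leverage = 1.7833 × 2.0035 = 3.5728.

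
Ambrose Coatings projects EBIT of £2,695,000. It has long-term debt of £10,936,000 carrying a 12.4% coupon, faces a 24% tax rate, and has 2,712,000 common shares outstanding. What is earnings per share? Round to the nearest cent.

£0.38

Interest = £1,356,064.00, so EBT = £2,695,000 − £1,356,064.00 = £1,338,936.00.
Net income = £1,338,936.00 × (1 − 0.24) = £1,017,591.36.
Per share: £1,017,591.36 / 2,712,000 shares = £0.38.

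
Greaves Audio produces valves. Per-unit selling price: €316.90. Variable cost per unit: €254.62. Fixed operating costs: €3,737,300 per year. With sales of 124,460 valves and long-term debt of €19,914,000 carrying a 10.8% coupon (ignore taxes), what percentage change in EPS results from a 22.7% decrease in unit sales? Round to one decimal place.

-94.4%

At 124,460 units, contribution = 124,460 × €62.28 = €7,751,368.80.
EBIT = €7,751,368.80 − €3,737,300 = €4,014,068.80.
Interest = €2,150,712.00, so EBIT − I = €1,863,356.80.
DCL = total CM / (EBIT − I) = €7,751,368.80 / €1,863,356.80 = 4.1599.
EPS therefore changes by 4.1599 × (-22.7%) = -94.4%.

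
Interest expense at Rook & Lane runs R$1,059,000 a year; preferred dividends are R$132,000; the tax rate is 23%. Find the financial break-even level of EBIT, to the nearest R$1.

R$1,230,429

Grossing the preferred dividend up to pre-tax terms: R$132,000 / (1 − 0.23) = R$171,428.57.
Financial break-even EBIT = interest + D_p ÷ (1 − t) = R$1,059,000 + R$171,428.57 = R$1,230,428.57.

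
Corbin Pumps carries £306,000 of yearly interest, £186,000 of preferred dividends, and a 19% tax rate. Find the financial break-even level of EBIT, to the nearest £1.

£535,630

Preferred dividends are paid after tax, so their pre-tax equivalent is £186,000 ÷ (1 − 0.19) = £229,629.63.
EPS = 0 when EBIT covers interest plus the pre-tax preferred burden: £306,000 + £229,629.63 = £535,629.63.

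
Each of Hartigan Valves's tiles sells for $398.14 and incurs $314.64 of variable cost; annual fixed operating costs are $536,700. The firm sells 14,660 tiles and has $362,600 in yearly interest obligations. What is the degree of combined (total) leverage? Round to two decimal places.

3.77

Contribution at this volume is 14,660 × $83.50 = $1,224,110.00.
EBIT = $1,224,110.00 − $536,700 = $687,410.00. Interest = $362,600.00.
DOL = $1,224,110.00 ÷ $687,410.00 = 1.7808; DFL = $687,410.00 ÷ $324,810.00 = 2.1163.
DCL = DOL × DFL = 1.7808 × 2.1163 = 3.7687.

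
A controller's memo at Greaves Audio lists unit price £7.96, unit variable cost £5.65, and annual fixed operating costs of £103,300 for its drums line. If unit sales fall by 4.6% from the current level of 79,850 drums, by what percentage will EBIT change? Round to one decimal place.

-10.5%

Total contribution margin = 79,850 × £2.31 = £184,453.50.
Subtracting fixed costs: EBIT = £184,453.50 − £103,300 = £81,153.50.
Degree of operating leverage = £184,453.50 / £81,153.50 = 2.2729.
%ΔEBIT = DOL × %ΔSales = 2.2729 × -4.6% = -10.5%.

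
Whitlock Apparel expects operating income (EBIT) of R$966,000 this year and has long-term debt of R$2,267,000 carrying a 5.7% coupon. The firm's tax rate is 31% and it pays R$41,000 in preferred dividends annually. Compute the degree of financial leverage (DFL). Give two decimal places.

1.24

Annual interest charges come to R$129,219.00.
Preferred dividends grossed up pre-tax: R$41,000 / (1 − 0.31) = R$59,420.29.
DFL = EBIT ÷ [EBIT − I − D_p/(1−t)] = R$966,000 ÷ [R$966,000 − R$129,219.00 − R$59,420.29] = R$966,000 ÷ R$777,360.71 = 1.2427.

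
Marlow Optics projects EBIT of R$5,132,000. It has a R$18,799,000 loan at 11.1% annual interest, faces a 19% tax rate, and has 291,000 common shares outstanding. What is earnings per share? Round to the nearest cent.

Interest = R$2,086,689.00, so EBT = R$5,132,000 − R$2,086,689.00 = R$3,045,311.00.
Net income = R$3,045,311.00 × (1 − 0.19) = R$2,466,701.91.
Per share: R$2,466,701.91 / 291,000 shares = R$8.48.

R$8.48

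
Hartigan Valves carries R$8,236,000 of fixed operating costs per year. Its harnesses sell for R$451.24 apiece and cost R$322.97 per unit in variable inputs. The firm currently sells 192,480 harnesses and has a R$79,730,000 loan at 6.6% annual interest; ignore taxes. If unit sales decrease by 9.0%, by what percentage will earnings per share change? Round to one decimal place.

-19.9%

Contribution at this volume is 192,480 × R$128.27 = R$24,689,409.60.
Subtracting fixed costs: EBIT = R$24,689,409.60 − R$8,236,000 = R$16,453,409.60.
After interest of R$5,262,180.00, pre-tax earnings = R$11,191,229.60.
Degree of combined leverage = contribution ÷ (EBIT − I) = R$24,689,409.60 ÷ R$11,191,229.60 = 2.2061.
%ΔEPS = DCL × %ΔSales = 2.2061 × -9.0% = -19.9%.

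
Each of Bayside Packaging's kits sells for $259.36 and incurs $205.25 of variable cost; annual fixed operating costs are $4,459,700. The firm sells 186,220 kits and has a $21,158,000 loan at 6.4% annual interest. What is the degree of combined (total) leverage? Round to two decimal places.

Contribution at this volume is 186,220 × $54.11 = $10,076,364.20.
Operating income = contribution − fixed costs = $10,076,364.20 − $4,459,700 = $5,616,664.20. Interest = $1,354,112.00.
DOL = $10,076,364.20 ÷ $5,616,664.20 = 1.7940; DFL = $5,616,664.20 ÷ $4,262,552.20 = 1.3177.
DCL = DOL × DFL = 1.7940 × 1.3177 = 2.3640.

2.36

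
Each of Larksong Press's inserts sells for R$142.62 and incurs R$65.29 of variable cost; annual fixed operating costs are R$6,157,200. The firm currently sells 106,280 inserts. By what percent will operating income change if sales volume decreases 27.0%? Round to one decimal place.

-107.6%

Total contribution margin = 106,280 × R$77.33 = R$8,218,632.40.
Subtracting fixed costs: EBIT = R$8,218,632.40 − R$6,157,200 = R$2,061,432.40.
DOL = contribution ÷ EBIT = R$8,218,632.40 ÷ R$2,061,432.40 = 3.9869.
%ΔEBIT = DOL × %ΔSales = 3.9869 × -27.0% = -107.6%.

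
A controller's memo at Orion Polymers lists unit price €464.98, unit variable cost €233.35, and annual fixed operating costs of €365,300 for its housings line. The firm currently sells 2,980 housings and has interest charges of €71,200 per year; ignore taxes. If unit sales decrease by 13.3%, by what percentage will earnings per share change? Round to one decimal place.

Total contribution margin = 2,980 × €231.63 = €690,257.40.
Subtracting fixed costs: EBIT = €690,257.40 − €365,300 = €324,957.40.
After interest of €71,200.00, pre-tax earnings = €253,757.40.
DCL = total CM / (EBIT − I) = €690,257.40 / €253,757.40 = 2.7201.
EPS therefore changes by 2.7201 × (-13.3%) = -36.2%.

-36.2%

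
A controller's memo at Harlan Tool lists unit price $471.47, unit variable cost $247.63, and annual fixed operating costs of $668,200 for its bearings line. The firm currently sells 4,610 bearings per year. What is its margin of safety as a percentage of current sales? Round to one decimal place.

Contribution margin per unit = $471.47 − $247.63 = $223.84. Break-even units = $668,200 ÷ $223.84 = 2,985.17; break-even revenue = 2,985.17 × $471.47 = $1,407,417.15.
Actual sales revenue = 4,610 × $471.47 = $2,173,476.70.
Margin of safety = ($2,173,476.70 − $1,407,417.15) ÷ $2,173,476.70 = 35.2%.

35.2%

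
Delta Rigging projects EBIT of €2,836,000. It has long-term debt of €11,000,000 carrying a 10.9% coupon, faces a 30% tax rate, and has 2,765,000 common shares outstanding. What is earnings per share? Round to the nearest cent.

€0.41

Interest = €1,199,000.00, so EBT = €2,836,000 − €1,199,000.00 = €1,637,000.00.
Net income = €1,637,000.00 × (1 − 0.30) = €1,145,900.00.
Per share: €1,145,900.00 / 2,765,000 shares = €0.41.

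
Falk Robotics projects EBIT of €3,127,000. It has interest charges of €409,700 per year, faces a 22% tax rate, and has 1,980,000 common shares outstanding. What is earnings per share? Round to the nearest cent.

Interest = €409,700.00, so EBT = €3,127,000 − €409,700.00 = €2,717,300.00.
Net income = €2,717,300.00 × (1 − 0.22) = €2,119,494.00.
Per share: €2,119,494.00 / 1,980,000 shares = €1.07.

€1.07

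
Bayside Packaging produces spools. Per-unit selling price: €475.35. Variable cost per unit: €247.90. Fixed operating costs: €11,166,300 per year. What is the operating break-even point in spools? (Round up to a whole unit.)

Unit CM = price − variable cost = €475.35 − €247.90 = €227.45.
Break-even volume = fixed costs ÷ CM per unit = €11,166,300 ÷ €227.45 = 49,093.43, so 49,094 spools.

49,094 spools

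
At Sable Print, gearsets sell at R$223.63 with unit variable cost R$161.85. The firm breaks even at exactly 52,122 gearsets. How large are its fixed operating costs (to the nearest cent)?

R$3,220,097.16

Contribution margin per unit = R$223.63 − R$161.85 = R$61.78.
Since BE = FC / CM, FC = 52,122 × R$61.78 = R$3,220,097.16.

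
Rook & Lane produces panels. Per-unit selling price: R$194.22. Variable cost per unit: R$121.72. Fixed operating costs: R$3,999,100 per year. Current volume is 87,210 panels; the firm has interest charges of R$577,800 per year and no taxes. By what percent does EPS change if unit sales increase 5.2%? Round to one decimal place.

Total contribution margin = 87,210 × R$72.50 = R$6,322,725.00.
Subtracting fixed costs: EBIT = R$6,322,725.00 − R$3,999,100 = R$2,323,625.00.
Interest = R$577,800.00, so EBIT − I = R$1,745,825.00.
Degree of combined leverage = contribution ÷ (EBIT − I) = R$6,322,725.00 ÷ R$1,745,825.00 = 3.6216.
%ΔEPS = DCL × %ΔSales = 3.6216 × +5.2% = +18.8%.

+18.8%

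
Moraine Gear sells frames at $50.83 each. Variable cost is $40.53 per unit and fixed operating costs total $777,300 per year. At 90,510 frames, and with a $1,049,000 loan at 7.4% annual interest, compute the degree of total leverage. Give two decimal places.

Contribution at this volume is 90,510 × $10.30 = $932,253.00.
EBIT = $932,253.00 − $777,300 = $154,953.00. Interest = $77,626.00, so EBIT − I = $77,327.00.
DCL = contribution ÷ (EBIT − I) = $932,253.00 ÷ $77,327.00 = 12.0560.

12.06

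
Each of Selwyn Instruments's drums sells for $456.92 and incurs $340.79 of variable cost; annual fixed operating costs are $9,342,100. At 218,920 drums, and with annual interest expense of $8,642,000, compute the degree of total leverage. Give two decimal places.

At 218,920 units, contribution = 218,920 × $116.13 = $25,423,179.60.
EBIT = $25,423,179.60 − $9,342,100 = $16,081,079.60. Interest = $8,642,000.00, so EBIT − I = $7,439,079.60.
Degree of total leverage = total CM / (EBIT − interest) = $25,423,179.60 / $7,439,079.60 = 3.4175.

3.42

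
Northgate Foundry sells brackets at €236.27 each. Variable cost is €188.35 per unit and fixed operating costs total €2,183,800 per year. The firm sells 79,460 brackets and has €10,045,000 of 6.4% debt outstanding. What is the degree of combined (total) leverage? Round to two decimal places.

3.88

Contribution at this volume is 79,460 × €47.92 = €3,807,723.20.
Subtracting fixed costs: EBIT = €3,807,723.20 − €2,183,800 = €1,623,923.20. Interest = €642,880.00.
DOL = €3,807,723.20 ÷ €1,623,923.20 = 2.3448; DFL = €1,623,923.20 ÷ €981,043.20 = 1.6553.
Combined leverage = 2.3448 × 1.6553 = 3.8813.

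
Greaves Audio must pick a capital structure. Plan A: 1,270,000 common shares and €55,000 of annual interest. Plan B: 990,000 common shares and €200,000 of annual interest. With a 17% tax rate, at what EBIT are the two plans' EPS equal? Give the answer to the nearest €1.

At indifference, (EBIT − 55,000)(1 − t)/1,270,000 = (EBIT − 200,000)(1 − t)/990,000.
The (1 − t) factor cancels: (EBIT − 55,000) × 990,000 = (EBIT − 200,000) × 1,270,000.
Solving, EBIT = (200,000·1,270,000 − 55,000·990,000) / (1,270,000 − 990,000) = 199,550,000,000 / 280,000 = 712,678.57.

€712,679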